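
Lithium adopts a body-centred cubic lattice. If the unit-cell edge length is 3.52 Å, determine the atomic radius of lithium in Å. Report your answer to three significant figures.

1.52 Å

In a BCC lattice, atoms touch along the body diagonal, so √3·a = 4r.
r = √3·a/4 = 1.7321 × 3.52 / 4 = 1.52 Å.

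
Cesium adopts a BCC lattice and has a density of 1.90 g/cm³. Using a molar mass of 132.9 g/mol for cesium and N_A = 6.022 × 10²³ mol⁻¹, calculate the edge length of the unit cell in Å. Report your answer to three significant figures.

With Z = 2 atoms per BCC cell, a³ = Z·M/(N_A·ρ) = 2 × 132.9 / (6.022 × 10²³ × 1.900 g/cm³) = 2.323 × 10^-22 cm³.
a = (2.323 × 10^-22)^(1/3) = 6.147 × 10^-8 cm = 6.15 Å.

6.15 Å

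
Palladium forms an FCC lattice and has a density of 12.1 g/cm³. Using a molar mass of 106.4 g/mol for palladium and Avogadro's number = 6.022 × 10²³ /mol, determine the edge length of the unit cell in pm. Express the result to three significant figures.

388 pm

With Z = 4 atoms per FCC cell, a³ = Z·M/(N_A·ρ) = 4 × 106.4 / (6.022 × 10²³ × 12.10 g/cm³) = 5.841 × 10^-23 cm³.
a = (5.841 × 10^-23)^(1/3) = 3.880 × 10^-8 cm = 388 pm.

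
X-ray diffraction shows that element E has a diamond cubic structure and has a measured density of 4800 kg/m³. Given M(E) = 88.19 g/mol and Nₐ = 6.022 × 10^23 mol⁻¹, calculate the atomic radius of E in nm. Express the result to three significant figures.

For a diamond cubic cell (Z = 8), a³ = Z·M/(N_A·ρ) = 8 × 88.19 / (6.022 × 10²³ × 4.800) = 2.441 × 10^-22 cm³, so a = 6.249 × 10^-8 cm = 0.6249 nm.
Nearest neighbors lie along the body diagonal with √3·a = 8r, so r = 0.2165 × a = 0.135 nm.

0.135 nm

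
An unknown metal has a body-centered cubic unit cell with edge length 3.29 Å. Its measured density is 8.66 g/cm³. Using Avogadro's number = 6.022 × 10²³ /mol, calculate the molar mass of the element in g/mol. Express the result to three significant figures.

A BCC cell has Z = 2 atoms; a = 3.290 × 10^-8 cm.
M = ρ·N_A·a³/Z = 8.66 × 6.022 × 10²³ × 3.561 × 10^-23 / 2 = 92.9 g/mol.

92.9 g/mol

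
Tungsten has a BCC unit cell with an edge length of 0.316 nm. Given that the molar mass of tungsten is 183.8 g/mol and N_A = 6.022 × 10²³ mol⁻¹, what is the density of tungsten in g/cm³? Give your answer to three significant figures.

19.3 g/cm³

A BCC unit cell contains Z = 2 atoms.
Cell volume: a³ = (0.316 nm)³ = (3.160 × 10^-8 cm)³ = 3.155 × 10^-23 cm³.
ρ = Z·M/(N_A·a³) = 2 × 183.8 / (6.022 × 10²³ × 3.155 × 10^-23) = 19.35 g/cm³.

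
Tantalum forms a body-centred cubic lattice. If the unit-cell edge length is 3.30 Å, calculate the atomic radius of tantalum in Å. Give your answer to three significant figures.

1.43 Å

In a BCC lattice, atoms touch along the body diagonal, so √3·a = 4r.
r = √3·a/4 = 1.7321 × 3.30 / 4 = 1.43 Å.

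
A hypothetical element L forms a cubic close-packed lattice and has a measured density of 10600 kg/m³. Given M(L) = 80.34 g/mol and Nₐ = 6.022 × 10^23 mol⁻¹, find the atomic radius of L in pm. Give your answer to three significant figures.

For an FCC cell (Z = 4), a³ = Z·M/(N_A·ρ) = 4 × 80.34 / (6.022 × 10²³ × 10.60) = 5.034 × 10^-23 cm³, so a = 3.692 × 10^-8 cm = 369.2 pm.
Atoms touch along the face diagonal, so √2·a = 4r, so r = 0.3536 × a = 131 pm.

131 pm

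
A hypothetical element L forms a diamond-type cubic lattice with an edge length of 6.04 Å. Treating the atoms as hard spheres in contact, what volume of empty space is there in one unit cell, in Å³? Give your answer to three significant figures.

In a diamond cubic lattice nearest neighbors lie along the body diagonal with √3·a = 8r, so r = 0.2165a = 1.308 Å.
V_cell = a³ = 220.3 Å³; V_atoms = 8 × (4/3)πr³ = 74.94 Å³.
Empty space = 220.3 − 74.94 = 145 Å³.

145 Å³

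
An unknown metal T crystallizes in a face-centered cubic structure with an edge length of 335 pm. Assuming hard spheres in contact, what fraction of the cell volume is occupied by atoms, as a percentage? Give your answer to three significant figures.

In an FCC lattice atoms touch along the face diagonal, so √2·a = 4r, so r = 0.3536a = 118.4 pm.
Packing fraction = Z·(4/3)πr³ / a³ = 4 × (4/3)π × (118.4)³ / (335)³ = 0.7405 = 74.0%.

74.0%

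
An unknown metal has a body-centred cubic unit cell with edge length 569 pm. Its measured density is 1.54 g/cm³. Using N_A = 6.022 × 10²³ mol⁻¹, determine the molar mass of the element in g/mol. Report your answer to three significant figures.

A BCC cell has Z = 2 atoms; a = 5.690 × 10^-8 cm.
M = ρ·N_A·a³/Z = 1.54 × 6.022 × 10²³ × 1.842 × 10^-22 / 2 = 85.4 g/mol.

85.4 g/mol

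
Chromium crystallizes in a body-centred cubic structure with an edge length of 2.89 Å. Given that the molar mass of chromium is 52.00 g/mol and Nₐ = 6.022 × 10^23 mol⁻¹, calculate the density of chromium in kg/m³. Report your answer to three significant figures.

A BCC unit cell contains Z = 2 atoms.
Cell volume: a³ = (2.89 Å)³ = (2.890 × 10^-8 cm)³ = 2.414 × 10^-23 cm³.
ρ = Z·M/(N_A·a³) = 2 × 52.00 / (6.022 × 10²³ × 2.414 × 10^-23) = 7.155 g/cm³ = 7150 kg/m³.

7150 kg/m³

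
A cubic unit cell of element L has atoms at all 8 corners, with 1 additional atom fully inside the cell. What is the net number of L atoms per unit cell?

Corner atoms are shared by 8 cells (1/8 each), interior atoms are unshared.
Net atoms = 8 × 1/8 + 1 = 1 + 1 = 2.

2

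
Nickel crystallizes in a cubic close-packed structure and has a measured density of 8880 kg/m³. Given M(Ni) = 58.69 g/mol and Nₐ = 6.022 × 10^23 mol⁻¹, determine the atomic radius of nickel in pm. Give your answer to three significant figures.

125 pm

For an FCC cell (Z = 4), a³ = Z·M/(N_A·ρ) = 4 × 58.69 / (6.022 × 10²³ × 8.880) = 4.390 × 10^-23 cm³, so a = 3.528 × 10^-8 cm = 352.8 pm.
Atoms touch along the face diagonal, so √2·a = 4r, so r = 0.3536 × a = 125 pm.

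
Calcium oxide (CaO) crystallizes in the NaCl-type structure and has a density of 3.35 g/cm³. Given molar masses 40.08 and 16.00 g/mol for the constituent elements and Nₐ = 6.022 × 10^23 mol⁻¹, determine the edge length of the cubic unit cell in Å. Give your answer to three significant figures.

4.81 Å

M(CaO) = 56.08 g/mol; Z = 4 formula units per cell.
a³ = Z·M/(N_A·ρ) = 4 × 56.08 / (6.022 × 10²³ × 3.35) = 1.112 × 10^-22 cm³, so a = 4.809 × 10^-8 cm = 4.81 Å.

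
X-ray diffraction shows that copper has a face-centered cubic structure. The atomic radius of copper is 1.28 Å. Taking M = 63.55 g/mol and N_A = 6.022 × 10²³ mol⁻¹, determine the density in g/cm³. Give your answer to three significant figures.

In an FCC lattice, atoms touch along the face diagonal, so √2·a = 4r, giving a = 3.620 Å = 3.620 × 10^-8 cm.
With Z = 4, ρ = Z·M/(N_A·a³) = 4 × 63.55 / (6.022 × 10²³ × 4.745 × 10^-23) = 8.895 g/cm³.

8.90 g/cm³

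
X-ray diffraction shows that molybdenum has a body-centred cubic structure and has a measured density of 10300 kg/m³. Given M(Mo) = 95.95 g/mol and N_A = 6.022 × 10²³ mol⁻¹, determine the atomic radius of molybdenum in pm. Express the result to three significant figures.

For a BCC cell (Z = 2), a³ = Z·M/(N_A·ρ) = 2 × 95.95 / (6.022 × 10²³ × 10.30) = 3.094 × 10^-23 cm³, so a = 3.139 × 10^-8 cm = 313.9 pm.
Atoms touch along the body diagonal, so √3·a = 4r, so r = 0.4330 × a = 136 pm.

136 pm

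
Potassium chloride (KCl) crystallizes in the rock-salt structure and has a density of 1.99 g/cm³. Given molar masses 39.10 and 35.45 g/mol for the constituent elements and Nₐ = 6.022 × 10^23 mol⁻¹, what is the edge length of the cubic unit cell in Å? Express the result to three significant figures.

6.29 Å

M(KCl) = 74.55 g/mol; Z = 4 formula units per cell.
a³ = Z·M/(N_A·ρ) = 4 × 74.55 / (6.022 × 10²³ × 1.99) = 2.488 × 10^-22 cm³, so a = 6.290 × 10^-8 cm = 6.29 Å.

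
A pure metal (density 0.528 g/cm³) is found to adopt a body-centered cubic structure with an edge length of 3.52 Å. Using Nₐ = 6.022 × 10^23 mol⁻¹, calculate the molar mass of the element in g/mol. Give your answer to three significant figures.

6.93 g/mol

A BCC cell has Z = 2 atoms; a = 3.520 × 10^-8 cm.
M = ρ·N_A·a³/Z = 0.528 × 6.022 × 10²³ × 4.361 × 10^-23 / 2 = 6.93 g/mol.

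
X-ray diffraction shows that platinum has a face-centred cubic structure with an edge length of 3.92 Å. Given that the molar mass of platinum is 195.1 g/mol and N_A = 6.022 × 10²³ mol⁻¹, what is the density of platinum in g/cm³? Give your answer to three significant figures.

An FCC unit cell contains Z = 4 atoms.
Cell volume: a³ = (3.92 Å)³ = (3.920 × 10^-8 cm)³ = 6.024 × 10^-23 cm³.
ρ = Z·M/(N_A·a³) = 4 × 195.1 / (6.022 × 10²³ × 6.024 × 10^-23) = 21.51 g/cm³.

21.5 g/cm³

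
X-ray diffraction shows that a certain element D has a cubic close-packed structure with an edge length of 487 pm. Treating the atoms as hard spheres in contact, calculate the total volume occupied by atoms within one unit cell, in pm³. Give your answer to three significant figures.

8.55 × 10^7 pm³

In an FCC lattice atoms touch along the face diagonal, so √2·a = 4r, so r = 0.3536a = 172.2 pm.
V_atoms = Z × (4/3)πr³ = 4 × (4/3)π × (172.2)³ = 8.55 × 10^7 pm³.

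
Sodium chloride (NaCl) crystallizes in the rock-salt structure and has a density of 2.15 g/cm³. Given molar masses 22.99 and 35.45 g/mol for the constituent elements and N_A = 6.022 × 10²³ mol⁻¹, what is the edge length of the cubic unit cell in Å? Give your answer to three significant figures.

5.65 Å

M(NaCl) = 58.44 g/mol; Z = 4 formula units per cell.
a³ = Z·M/(N_A·ρ) = 4 × 58.44 / (6.022 × 10²³ × 2.15) = 1.805 × 10^-22 cm³, so a = 5.652 × 10^-8 cm = 5.65 Å.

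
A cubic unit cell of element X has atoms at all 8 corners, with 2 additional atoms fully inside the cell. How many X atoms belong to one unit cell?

Corner atoms are shared by 8 cells (1/8 each), interior atoms are unshared.
Net atoms = 8 × 1/8 + 2 = 1 + 2 = 3.

3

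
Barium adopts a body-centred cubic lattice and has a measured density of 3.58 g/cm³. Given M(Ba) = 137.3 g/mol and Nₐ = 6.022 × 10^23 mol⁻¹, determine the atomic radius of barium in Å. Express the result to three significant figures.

2.18 Å

For a BCC cell (Z = 2), a³ = Z·M/(N_A·ρ) = 2 × 137.3 / (6.022 × 10²³ × 3.580) = 1.274 × 10^-22 cm³, so a = 5.031 × 10^-8 cm = 5.031 Å.
Atoms touch along the body diagonal, so √3·a = 4r, so r = 0.4330 × a = 2.18 Å.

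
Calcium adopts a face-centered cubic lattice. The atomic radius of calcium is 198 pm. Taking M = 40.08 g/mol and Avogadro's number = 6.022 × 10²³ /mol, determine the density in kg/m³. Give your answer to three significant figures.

1520 kg/m³

In an FCC lattice, atoms touch along the face diagonal, so √2·a = 4r, giving a = 560.0 pm = 5.600 × 10^-8 cm.
With Z = 4, ρ = Z·M/(N_A·a³) = 4 × 40.08 / (6.022 × 10²³ × 1.756 × 10^-22) = 1.516 g/cm³ = 1520 kg/m³.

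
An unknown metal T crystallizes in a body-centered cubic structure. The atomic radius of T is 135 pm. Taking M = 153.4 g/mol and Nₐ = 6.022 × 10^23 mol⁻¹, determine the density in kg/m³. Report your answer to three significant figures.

16800 kg/m³

In a BCC lattice, atoms touch along the body diagonal, so √3·a = 4r, giving a = 311.8 pm = 3.118 × 10^-8 cm.
With Z = 2, ρ = Z·M/(N_A·a³) = 2 × 153.4 / (6.022 × 10²³ × 3.030 × 10^-23) = 16.81 g/cm³ = 16800 kg/m³.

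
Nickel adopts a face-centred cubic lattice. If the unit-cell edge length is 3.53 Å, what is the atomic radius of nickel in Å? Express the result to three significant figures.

In an FCC lattice, atoms touch along the face diagonal, so √2·a = 4r.
r = √2·a/4 = 1.4142 × 3.53 / 4 = 1.25 Å.

1.25 Å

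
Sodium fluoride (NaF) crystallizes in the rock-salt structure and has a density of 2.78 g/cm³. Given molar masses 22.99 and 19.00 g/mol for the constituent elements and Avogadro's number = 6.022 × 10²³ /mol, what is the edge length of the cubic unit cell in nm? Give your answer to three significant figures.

0.465 nm

M(NaF) = 41.99 g/mol; Z = 4 formula units per cell.
a³ = Z·M/(N_A·ρ) = 4 × 41.99 / (6.022 × 10²³ × 2.78) = 1.003 × 10^-22 cm³, so a = 4.647 × 10^-8 cm = 0.465 nm.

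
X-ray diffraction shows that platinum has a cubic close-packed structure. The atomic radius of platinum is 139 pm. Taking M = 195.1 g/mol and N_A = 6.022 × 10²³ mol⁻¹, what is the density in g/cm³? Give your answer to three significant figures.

In an FCC lattice, atoms touch along the face diagonal, so √2·a = 4r, giving a = 393.2 pm = 3.932 × 10^-8 cm.
With Z = 4, ρ = Z·M/(N_A·a³) = 4 × 195.1 / (6.022 × 10²³ × 6.077 × 10^-23) = 21.33 g/cm³.

21.3 g/cm³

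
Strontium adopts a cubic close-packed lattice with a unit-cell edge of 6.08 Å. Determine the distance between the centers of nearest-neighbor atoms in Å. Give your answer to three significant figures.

4.30 Å

In an FCC structure, atoms touch along the face diagonal, so √2·a = 4r; the nearest-neighbor distance equals 2r = 0.7071·a.
d = 0.7071 × 6.08 = 4.30 Å.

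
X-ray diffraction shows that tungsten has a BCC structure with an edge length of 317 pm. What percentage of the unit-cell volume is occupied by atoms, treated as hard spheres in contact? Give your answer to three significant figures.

68.0%

In a BCC lattice atoms touch along the body diagonal, so √3·a = 4r, so r = 0.4330a = 137.3 pm.
Packing fraction = Z·(4/3)πr³ / a³ = 2 × (4/3)π × (137.3)³ / (317)³ = 0.6802 = 68.0%.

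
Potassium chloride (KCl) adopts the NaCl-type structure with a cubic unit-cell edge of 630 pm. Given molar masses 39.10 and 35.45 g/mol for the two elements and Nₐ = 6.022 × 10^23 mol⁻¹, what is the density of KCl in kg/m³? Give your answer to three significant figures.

1980 kg/m³

The NaCl-type structure contains Z = 4 formula units per cell; M(KCl) = 39.10 + 35.45 = 74.55 g/mol.
a³ = (6.300 × 10^-8 cm)³ = 2.500 × 10^-22 cm³.
ρ = 4 × 74.55 / (6.022 × 10²³ × 2.500 × 10^-22) = 1.980 g/cm³ = 1980 kg/m³.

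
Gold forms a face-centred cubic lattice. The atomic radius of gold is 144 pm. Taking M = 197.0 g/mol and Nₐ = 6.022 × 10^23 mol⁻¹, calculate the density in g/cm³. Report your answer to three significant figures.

19.4 g/cm³

In an FCC lattice, atoms touch along the face diagonal, so √2·a = 4r, giving a = 407.3 pm = 4.073 × 10^-8 cm.
With Z = 4, ρ = Z·M/(N_A·a³) = 4 × 197.0 / (6.022 × 10²³ × 6.757 × 10^-23) = 19.37 g/cm³.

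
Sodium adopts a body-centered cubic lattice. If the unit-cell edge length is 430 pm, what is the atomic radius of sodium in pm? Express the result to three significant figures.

In a BCC lattice, atoms touch along the body diagonal, so √3·a = 4r.
r = √3·a/4 = 1.7321 × 430 / 4 = 186 pm.

186 pm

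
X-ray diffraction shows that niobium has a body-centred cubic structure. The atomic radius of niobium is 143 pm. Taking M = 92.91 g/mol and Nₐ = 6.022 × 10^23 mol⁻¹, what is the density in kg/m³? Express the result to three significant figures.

In a BCC lattice, atoms touch along the body diagonal, so √3·a = 4r, giving a = 330.2 pm = 3.302 × 10^-8 cm.
With Z = 2, ρ = Z·M/(N_A·a³) = 2 × 92.91 / (6.022 × 10²³ × 3.602 × 10^-23) = 8.567 g/cm³ = 8570 kg/m³.

8570 kg/m³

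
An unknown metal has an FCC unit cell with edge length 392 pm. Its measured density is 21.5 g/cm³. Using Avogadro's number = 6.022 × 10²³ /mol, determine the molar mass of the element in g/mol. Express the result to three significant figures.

An FCC cell has Z = 4 atoms; a = 3.920 × 10^-8 cm.
M = ρ·N_A·a³/Z = 21.5 × 6.022 × 10²³ × 6.024 × 10^-23 / 4 = 195 g/mol.

195 g/mol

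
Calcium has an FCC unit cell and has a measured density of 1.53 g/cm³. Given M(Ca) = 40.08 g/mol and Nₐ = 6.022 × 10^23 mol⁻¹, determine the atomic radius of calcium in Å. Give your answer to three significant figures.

For an FCC cell (Z = 4), a³ = Z·M/(N_A·ρ) = 4 × 40.08 / (6.022 × 10²³ × 1.530) = 1.740 × 10^-22 cm³, so a = 5.583 × 10^-8 cm = 5.583 Å.
Atoms touch along the face diagonal, so √2·a = 4r, so r = 0.3536 × a = 1.97 Å.

1.97 Å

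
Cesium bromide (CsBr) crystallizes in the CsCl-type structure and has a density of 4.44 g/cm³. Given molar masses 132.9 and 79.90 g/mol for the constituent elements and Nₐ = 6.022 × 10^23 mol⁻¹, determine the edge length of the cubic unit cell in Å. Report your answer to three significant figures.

M(CsBr) = 212.8 g/mol; Z = 1 formula unit per cell.
a³ = Z·M/(N_A·ρ) = 1 × 212.8 / (6.022 × 10²³ × 4.44) = 7.959 × 10^-23 cm³, so a = 4.301 × 10^-8 cm = 4.30 Å.

4.30 Å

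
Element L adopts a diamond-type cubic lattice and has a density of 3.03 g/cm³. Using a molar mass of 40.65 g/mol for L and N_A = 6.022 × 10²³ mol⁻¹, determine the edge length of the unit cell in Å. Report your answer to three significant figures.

With Z = 8 atoms per diamond cubic cell, a³ = Z·M/(N_A·ρ) = 8 × 40.65 / (6.022 × 10²³ × 3.030 g/cm³) = 1.782 × 10^-22 cm³.
a = (1.782 × 10^-22)^(1/3) = 5.628 × 10^-8 cm = 5.63 Å.

5.63 Å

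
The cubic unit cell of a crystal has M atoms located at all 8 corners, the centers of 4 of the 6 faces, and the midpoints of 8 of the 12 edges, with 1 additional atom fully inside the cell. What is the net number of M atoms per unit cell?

Corner atoms are shared by 8 cells (1/8 each), face atoms by 2 (1/2 each), edge atoms by 4 (1/4 each), interior atoms are unshared.
Net atoms = 8 × 1/8 + 4 × 1/2 + 8 × 1/4 + 1 = 1 + 2 + 2 + 1 = 6.

6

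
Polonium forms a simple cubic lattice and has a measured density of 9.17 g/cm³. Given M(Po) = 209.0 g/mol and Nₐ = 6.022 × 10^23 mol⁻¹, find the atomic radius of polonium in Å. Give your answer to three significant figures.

1.68 Å

For a simple cubic cell (Z = 1), a³ = Z·M/(N_A·ρ) = 1 × 209.0 / (6.022 × 10²³ × 9.170) = 3.785 × 10^-23 cm³, so a = 3.357 × 10^-8 cm = 3.357 Å.
Atoms touch along the cell edge, so a = 2r, so r = 0.5000 × a = 1.68 Å.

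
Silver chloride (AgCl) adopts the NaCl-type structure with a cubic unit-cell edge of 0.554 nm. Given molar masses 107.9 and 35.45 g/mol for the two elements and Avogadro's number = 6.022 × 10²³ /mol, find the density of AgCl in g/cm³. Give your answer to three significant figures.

The NaCl-type structure contains Z = 4 formula units per cell; M(AgCl) = 107.9 + 35.45 = 143.35 g/mol.
a³ = (5.540 × 10^-8 cm)³ = 1.700 × 10^-22 cm³.
ρ = 4 × 143.35 / (6.022 × 10²³ × 1.700 × 10^-22) = 5.600 g/cm³.

5.60 g/cm³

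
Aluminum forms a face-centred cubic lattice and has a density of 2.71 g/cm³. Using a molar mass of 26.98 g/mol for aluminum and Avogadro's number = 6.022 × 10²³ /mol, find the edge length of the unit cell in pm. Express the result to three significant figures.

404 pm

With Z = 4 atoms per FCC cell, a³ = Z·M/(N_A·ρ) = 4 × 26.98 / (6.022 × 10²³ × 2.710 g/cm³) = 6.613 × 10^-23 cm³.
a = (6.613 × 10^-23)^(1/3) = 4.044 × 10^-8 cm = 404 pm.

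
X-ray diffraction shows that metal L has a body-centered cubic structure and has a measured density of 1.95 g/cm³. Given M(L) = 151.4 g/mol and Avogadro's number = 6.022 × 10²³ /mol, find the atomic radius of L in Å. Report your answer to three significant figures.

2.76 Å

For a BCC cell (Z = 2), a³ = Z·M/(N_A·ρ) = 2 × 151.4 / (6.022 × 10²³ × 1.950) = 2.579 × 10^-22 cm³, so a = 6.365 × 10^-8 cm = 6.365 Å.
Atoms touch along the body diagonal, so √3·a = 4r, so r = 0.4330 × a = 2.76 Å.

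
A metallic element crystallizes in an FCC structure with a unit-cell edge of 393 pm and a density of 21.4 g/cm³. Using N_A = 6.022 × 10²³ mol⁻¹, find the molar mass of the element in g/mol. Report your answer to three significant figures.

196 g/mol

An FCC cell has Z = 4 atoms; a = 3.930 × 10^-8 cm.
M = ρ·N_A·a³/Z = 21.4 × 6.022 × 10²³ × 6.070 × 10^-23 / 4 = 196 g/mol.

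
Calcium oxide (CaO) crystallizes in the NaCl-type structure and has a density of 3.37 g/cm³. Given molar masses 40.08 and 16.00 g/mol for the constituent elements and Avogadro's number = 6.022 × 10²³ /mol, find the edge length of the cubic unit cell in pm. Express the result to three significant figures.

M(CaO) = 56.08 g/mol; Z = 4 formula units per cell.
a³ = Z·M/(N_A·ρ) = 4 × 56.08 / (6.022 × 10²³ × 3.37) = 1.105 × 10^-22 cm³, so a = 4.799 × 10^-8 cm = 480 pm.

480 pm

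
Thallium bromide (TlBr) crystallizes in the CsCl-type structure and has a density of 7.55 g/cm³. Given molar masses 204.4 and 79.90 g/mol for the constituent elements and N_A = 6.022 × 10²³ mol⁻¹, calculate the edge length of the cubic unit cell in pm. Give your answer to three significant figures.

397 pm

M(TlBr) = 284.3 g/mol; Z = 1 formula unit per cell.
a³ = Z·M/(N_A·ρ) = 1 × 284.3 / (6.022 × 10²³ × 7.55) = 6.253 × 10^-23 cm³, so a = 3.969 × 10^-8 cm = 397 pm.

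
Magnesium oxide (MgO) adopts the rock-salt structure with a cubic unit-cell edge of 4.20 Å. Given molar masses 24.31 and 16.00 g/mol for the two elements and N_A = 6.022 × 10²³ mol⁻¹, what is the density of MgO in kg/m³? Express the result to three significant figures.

The rock-salt structure contains Z = 4 formula units per cell; M(MgO) = 24.31 + 16.00 = 40.31 g/mol.
a³ = (4.200 × 10^-8 cm)³ = 7.409 × 10^-23 cm³.
ρ = 4 × 40.31 / (6.022 × 10²³ × 7.409 × 10^-23) = 3.614 g/cm³ = 3610 kg/m³.

3610 kg/m³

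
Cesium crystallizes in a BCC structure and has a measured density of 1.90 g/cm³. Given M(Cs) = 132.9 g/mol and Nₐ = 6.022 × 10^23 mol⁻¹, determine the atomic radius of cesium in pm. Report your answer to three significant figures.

For a BCC cell (Z = 2), a³ = Z·M/(N_A·ρ) = 2 × 132.9 / (6.022 × 10²³ × 1.900) = 2.323 × 10^-22 cm³, so a = 6.147 × 10^-8 cm = 614.7 pm.
Atoms touch along the body diagonal, so √3·a = 4r, so r = 0.4330 × a = 266 pm.

266 pm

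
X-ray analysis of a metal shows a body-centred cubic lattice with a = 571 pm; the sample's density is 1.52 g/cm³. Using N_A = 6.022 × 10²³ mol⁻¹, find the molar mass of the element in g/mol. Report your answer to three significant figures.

A BCC cell has Z = 2 atoms; a = 5.710 × 10^-8 cm.
M = ρ·N_A·a³/Z = 1.52 × 6.022 × 10²³ × 1.862 × 10^-22 / 2 = 85.2 g/mol.

85.2 g/mol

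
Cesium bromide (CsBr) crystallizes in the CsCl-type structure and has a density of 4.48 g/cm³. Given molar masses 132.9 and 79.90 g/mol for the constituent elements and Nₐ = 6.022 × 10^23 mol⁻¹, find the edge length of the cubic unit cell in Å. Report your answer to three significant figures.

M(CsBr) = 212.8 g/mol; Z = 1 formula unit per cell.
a³ = Z·M/(N_A·ρ) = 1 × 212.8 / (6.022 × 10²³ × 4.48) = 7.888 × 10^-23 cm³, so a = 4.289 × 10^-8 cm = 4.29 Å.

4.29 Å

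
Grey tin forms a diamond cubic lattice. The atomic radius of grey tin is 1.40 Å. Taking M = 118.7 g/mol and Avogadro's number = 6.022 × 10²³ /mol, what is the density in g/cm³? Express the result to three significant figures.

In a diamond cubic lattice, nearest neighbors lie along the body diagonal with √3·a = 8r, giving a = 6.466 Å = 6.466 × 10^-8 cm.
With Z = 8, ρ = Z·M/(N_A·a³) = 8 × 118.7 / (6.022 × 10²³ × 2.704 × 10^-22) = 5.832 g/cm³.

5.83 g/cm³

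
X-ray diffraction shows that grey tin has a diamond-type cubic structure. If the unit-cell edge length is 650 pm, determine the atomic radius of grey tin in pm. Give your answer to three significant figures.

In a diamond cubic lattice, nearest neighbors lie along the body diagonal with √3·a = 8r.
r = √3·a/8 = 1.7321 × 650 / 8 = 141 pm.

141 pm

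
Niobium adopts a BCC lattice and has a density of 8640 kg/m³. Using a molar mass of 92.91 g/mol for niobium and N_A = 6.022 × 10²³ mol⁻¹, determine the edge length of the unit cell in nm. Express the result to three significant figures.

0.329 nm

With Z = 2 atoms per BCC cell, a³ = Z·M/(N_A·ρ) = 2 × 92.91 / (6.022 × 10²³ × 8.640 g/cm³) = 3.571 × 10^-23 cm³.
a = (3.571 × 10^-23)^(1/3) = 3.293 × 10^-8 cm = 0.329 nm.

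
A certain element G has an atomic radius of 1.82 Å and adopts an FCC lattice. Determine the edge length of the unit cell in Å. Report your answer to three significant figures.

5.15 Å

In an FCC lattice, atoms touch along the face diagonal, so √2·a = 4r.
a = 4r/√2 = 4 × 1.82 / 1.4142 = 5.15 Å.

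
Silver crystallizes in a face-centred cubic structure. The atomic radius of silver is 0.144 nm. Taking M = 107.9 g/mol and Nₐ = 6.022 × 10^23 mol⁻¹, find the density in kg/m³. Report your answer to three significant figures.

10600 kg/m³

In an FCC lattice, atoms touch along the face diagonal, so √2·a = 4r, giving a = 0.4073 nm = 4.073 × 10^-8 cm.
With Z = 4, ρ = Z·M/(N_A·a³) = 4 × 107.9 / (6.022 × 10²³ × 6.757 × 10^-23) = 10.61 g/cm³ = 10600 kg/m³.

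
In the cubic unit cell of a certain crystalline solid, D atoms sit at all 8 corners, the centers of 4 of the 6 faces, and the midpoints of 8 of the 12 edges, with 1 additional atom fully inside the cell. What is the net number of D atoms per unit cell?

6

Corner atoms are shared by 8 cells (1/8 each), face atoms by 2 (1/2 each), edge atoms by 4 (1/4 each), interior atoms are unshared.
Net atoms = 8 × 1/8 + 4 × 1/2 + 8 × 1/4 + 1 = 1 + 2 + 2 + 1 = 6.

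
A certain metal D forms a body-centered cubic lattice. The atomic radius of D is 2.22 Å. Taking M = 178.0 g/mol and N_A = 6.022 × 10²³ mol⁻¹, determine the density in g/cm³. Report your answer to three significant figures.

In a BCC lattice, atoms touch along the body diagonal, so √3·a = 4r, giving a = 5.127 Å = 5.127 × 10^-8 cm.
With Z = 2, ρ = Z·M/(N_A·a³) = 2 × 178.0 / (6.022 × 10²³ × 1.348 × 10^-22) = 4.387 g/cm³.

4.39 g/cm³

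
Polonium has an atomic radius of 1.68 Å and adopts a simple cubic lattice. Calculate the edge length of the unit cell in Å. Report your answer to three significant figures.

In a simple cubic lattice, atoms touch along the cell edge, so a = 2r.
a = 2r = 2 × 1.68 = 3.36 Å.

3.36 Å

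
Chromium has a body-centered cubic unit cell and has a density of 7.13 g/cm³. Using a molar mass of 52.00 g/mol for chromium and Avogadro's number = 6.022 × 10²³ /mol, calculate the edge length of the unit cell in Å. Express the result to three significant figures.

With Z = 2 atoms per BCC cell, a³ = Z·M/(N_A·ρ) = 2 × 52.00 / (6.022 × 10²³ × 7.130 g/cm³) = 2.422 × 10^-23 cm³.
a = (2.422 × 10^-23)^(1/3) = 2.893 × 10^-8 cm = 2.89 Å.

2.89 Å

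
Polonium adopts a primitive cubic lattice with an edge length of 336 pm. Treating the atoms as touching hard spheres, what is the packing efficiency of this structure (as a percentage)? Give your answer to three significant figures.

52.4%

In a simple cubic lattice atoms touch along the cell edge, so a = 2r, so r = 0.5000a = 168.0 pm.
Packing fraction = Z·(4/3)πr³ / a³ = 1 × (4/3)π × (168.0)³ / (336)³ = 0.5236 = 52.4%.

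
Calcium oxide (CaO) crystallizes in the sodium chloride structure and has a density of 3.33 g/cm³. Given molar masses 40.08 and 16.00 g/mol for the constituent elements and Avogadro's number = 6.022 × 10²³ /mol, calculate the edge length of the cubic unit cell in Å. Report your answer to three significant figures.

M(CaO) = 56.08 g/mol; Z = 4 formula units per cell.
a³ = Z·M/(N_A·ρ) = 4 × 56.08 / (6.022 × 10²³ × 3.33) = 1.119 × 10^-22 cm³, so a = 4.818 × 10^-8 cm = 4.82 Å.

4.82 Å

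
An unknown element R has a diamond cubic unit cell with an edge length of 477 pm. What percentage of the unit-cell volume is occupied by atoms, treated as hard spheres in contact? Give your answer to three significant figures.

In a diamond cubic lattice nearest neighbors lie along the body diagonal with √3·a = 8r, so r = 0.2165a = 103.3 pm.
Packing fraction = Z·(4/3)πr³ / a³ = 8 × (4/3)π × (103.3)³ / (477)³ = 0.3401 = 34.0%.

34.0%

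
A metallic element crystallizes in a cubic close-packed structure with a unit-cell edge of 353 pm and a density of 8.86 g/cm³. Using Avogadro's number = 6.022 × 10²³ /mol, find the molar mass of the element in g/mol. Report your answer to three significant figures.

58.7 g/mol

An FCC cell has Z = 4 atoms; a = 3.530 × 10^-8 cm.
M = ρ·N_A·a³/Z = 8.86 × 6.022 × 10²³ × 4.399 × 10^-23 / 4 = 58.7 g/mol.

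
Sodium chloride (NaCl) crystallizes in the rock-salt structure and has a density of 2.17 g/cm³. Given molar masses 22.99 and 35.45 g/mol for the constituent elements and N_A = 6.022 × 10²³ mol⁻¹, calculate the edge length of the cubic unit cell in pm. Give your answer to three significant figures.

M(NaCl) = 58.44 g/mol; Z = 4 formula units per cell.
a³ = Z·M/(N_A·ρ) = 4 × 58.44 / (6.022 × 10²³ × 2.17) = 1.789 × 10^-22 cm³, so a = 5.635 × 10^-8 cm = 563 pm.

563 pm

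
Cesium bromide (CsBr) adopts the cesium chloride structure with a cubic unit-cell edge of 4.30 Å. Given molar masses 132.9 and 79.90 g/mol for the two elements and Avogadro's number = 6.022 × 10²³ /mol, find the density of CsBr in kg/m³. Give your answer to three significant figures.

The cesium chloride structure contains Z = 1 formula unit per cell; M(CsBr) = 132.9 + 79.90 = 212.8 g/mol.
a³ = (4.300 × 10^-8 cm)³ = 7.951 × 10^-23 cm³.
ρ = 1 × 212.8 / (6.022 × 10²³ × 7.951 × 10^-23) = 4.445 g/cm³ = 4440 kg/m³.

4440 kg/m³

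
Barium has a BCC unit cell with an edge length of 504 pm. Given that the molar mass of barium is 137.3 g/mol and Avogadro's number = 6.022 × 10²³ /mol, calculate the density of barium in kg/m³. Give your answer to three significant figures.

3560 kg/m³

A BCC unit cell contains Z = 2 atoms.
Cell volume: a³ = (504 pm)³ = (5.040 × 10^-8 cm)³ = 1.280 × 10^-22 cm³.
ρ = Z·M/(N_A·a³) = 2 × 137.3 / (6.022 × 10²³ × 1.280 × 10^-22) = 3.562 g/cm³ = 3560 kg/m³.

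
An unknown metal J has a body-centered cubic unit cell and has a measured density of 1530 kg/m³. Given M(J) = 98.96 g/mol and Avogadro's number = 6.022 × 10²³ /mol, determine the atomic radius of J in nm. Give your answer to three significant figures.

0.259 nm

For a BCC cell (Z = 2), a³ = Z·M/(N_A·ρ) = 2 × 98.96 / (6.022 × 10²³ × 1.530) = 2.148 × 10^-22 cm³, so a = 5.989 × 10^-8 cm = 0.5989 nm.
Atoms touch along the body diagonal, so √3·a = 4r, so r = 0.4330 × a = 0.259 nm.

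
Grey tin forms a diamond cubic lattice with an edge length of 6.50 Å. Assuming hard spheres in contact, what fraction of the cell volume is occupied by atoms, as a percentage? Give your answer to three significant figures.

34.0%

In a diamond cubic lattice nearest neighbors lie along the body diagonal with √3·a = 8r, so r = 0.2165a = 1.407 Å.
Packing fraction = Z·(4/3)πr³ / a³ = 8 × (4/3)π × (1.407)³ / (6.50)³ = 0.3401 = 34.0%.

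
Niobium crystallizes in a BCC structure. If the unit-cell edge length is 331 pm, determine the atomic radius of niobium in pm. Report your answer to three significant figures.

143 pm

In a BCC lattice, atoms touch along the body diagonal, so √3·a = 4r.
r = √3·a/4 = 1.7321 × 331 / 4 = 143 pm.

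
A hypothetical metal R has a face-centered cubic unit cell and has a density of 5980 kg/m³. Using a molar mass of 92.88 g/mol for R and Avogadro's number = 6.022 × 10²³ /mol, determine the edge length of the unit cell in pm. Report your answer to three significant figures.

With Z = 4 atoms per FCC cell, a³ = Z·M/(N_A·ρ) = 4 × 92.88 / (6.022 × 10²³ × 5.980 g/cm³) = 1.032 × 10^-22 cm³.
a = (1.032 × 10^-22)^(1/3) = 4.690 × 10^-8 cm = 469 pm.

469 pm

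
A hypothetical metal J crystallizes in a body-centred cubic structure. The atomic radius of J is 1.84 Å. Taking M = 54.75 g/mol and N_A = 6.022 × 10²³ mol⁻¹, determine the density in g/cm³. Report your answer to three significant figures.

2.37 g/cm³

In a BCC lattice, atoms touch along the body diagonal, so √3·a = 4r, giving a = 4.249 Å = 4.249 × 10^-8 cm.
With Z = 2, ρ = Z·M/(N_A·a³) = 2 × 54.75 / (6.022 × 10²³ × 7.673 × 10^-23) = 2.370 g/cm³.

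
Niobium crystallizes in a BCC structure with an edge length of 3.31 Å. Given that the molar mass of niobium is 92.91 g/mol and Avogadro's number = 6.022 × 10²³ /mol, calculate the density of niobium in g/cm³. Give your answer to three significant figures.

A BCC unit cell contains Z = 2 atoms.
Cell volume: a³ = (3.31 Å)³ = (3.310 × 10^-8 cm)³ = 3.626 × 10^-23 cm³.
ρ = Z·M/(N_A·a³) = 2 × 92.91 / (6.022 × 10²³ × 3.626 × 10^-23) = 8.509 g/cm³.

8.51 g/cm³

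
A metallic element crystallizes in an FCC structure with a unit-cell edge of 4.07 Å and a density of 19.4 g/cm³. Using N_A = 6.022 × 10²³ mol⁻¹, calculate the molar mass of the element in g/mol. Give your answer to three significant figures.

197 g/mol

An FCC cell has Z = 4 atoms; a = 4.070 × 10^-8 cm.
M = ρ·N_A·a³/Z = 19.4 × 6.022 × 10²³ × 6.742 × 10^-23 / 4 = 197 g/mol.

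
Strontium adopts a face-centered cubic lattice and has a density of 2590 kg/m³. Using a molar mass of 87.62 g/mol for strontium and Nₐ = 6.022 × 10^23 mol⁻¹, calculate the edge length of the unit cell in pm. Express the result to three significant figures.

608 pm

With Z = 4 atoms per FCC cell, a³ = Z·M/(N_A·ρ) = 4 × 87.62 / (6.022 × 10²³ × 2.590 g/cm³) = 2.247 × 10^-22 cm³.
a = (2.247 × 10^-22)^(1/3) = 6.080 × 10^-8 cm = 608 pm.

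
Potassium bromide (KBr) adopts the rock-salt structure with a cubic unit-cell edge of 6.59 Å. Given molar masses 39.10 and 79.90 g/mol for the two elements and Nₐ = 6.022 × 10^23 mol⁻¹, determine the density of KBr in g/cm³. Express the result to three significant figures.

The rock-salt structure contains Z = 4 formula units per cell; M(KBr) = 39.10 + 79.90 = 119.0 g/mol.
a³ = (6.590 × 10^-8 cm)³ = 2.862 × 10^-22 cm³.
ρ = 4 × 119.0 / (6.022 × 10²³ × 2.862 × 10^-22) = 2.762 g/cm³.

2.76 g/cm³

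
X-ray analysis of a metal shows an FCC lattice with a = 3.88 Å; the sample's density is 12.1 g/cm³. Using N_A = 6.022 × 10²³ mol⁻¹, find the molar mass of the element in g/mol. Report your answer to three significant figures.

An FCC cell has Z = 4 atoms; a = 3.880 × 10^-8 cm.
M = ρ·N_A·a³/Z = 12.1 × 6.022 × 10²³ × 5.841 × 10^-23 / 4 = 106 g/mol.

106 g/mol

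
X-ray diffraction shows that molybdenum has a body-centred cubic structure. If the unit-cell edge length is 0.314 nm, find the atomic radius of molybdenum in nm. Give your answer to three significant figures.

In a BCC lattice, atoms touch along the body diagonal, so √3·a = 4r.
r = √3·a/4 = 1.7321 × 0.314 / 4 = 0.136 nm.

0.136 nm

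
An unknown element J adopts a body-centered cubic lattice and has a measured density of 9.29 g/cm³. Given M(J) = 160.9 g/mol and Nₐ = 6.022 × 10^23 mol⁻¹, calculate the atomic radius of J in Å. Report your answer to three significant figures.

For a BCC cell (Z = 2), a³ = Z·M/(N_A·ρ) = 2 × 160.9 / (6.022 × 10²³ × 9.290) = 5.752 × 10^-23 cm³, so a = 3.860 × 10^-8 cm = 3.860 Å.
Atoms touch along the body diagonal, so √3·a = 4r, so r = 0.4330 × a = 1.67 Å.

1.67 Å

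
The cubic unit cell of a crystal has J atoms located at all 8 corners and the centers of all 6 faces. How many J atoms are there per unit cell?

Corner atoms are shared by 8 cells (1/8 each), face atoms by 2 (1/2 each).
Net atoms = 8 × 1/8 + 6 × 1/2 = 1 + 3 = 4.

4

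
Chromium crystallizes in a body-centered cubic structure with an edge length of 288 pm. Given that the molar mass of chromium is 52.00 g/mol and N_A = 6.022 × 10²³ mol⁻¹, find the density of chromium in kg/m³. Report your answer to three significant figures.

A BCC unit cell contains Z = 2 atoms.
Cell volume: a³ = (288 pm)³ = (2.880 × 10^-8 cm)³ = 2.389 × 10^-23 cm³.
ρ = Z·M/(N_A·a³) = 2 × 52.00 / (6.022 × 10²³ × 2.389 × 10^-23) = 7.230 g/cm³ = 7230 kg/m³.

7230 kg/m³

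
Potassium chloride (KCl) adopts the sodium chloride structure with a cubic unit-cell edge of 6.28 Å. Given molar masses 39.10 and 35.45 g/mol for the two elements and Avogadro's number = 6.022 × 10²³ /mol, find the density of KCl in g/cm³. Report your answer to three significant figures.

The sodium chloride structure contains Z = 4 formula units per cell; M(KCl) = 39.10 + 35.45 = 74.55 g/mol.
a³ = (6.280 × 10^-8 cm)³ = 2.477 × 10^-22 cm³.
ρ = 4 × 74.55 / (6.022 × 10²³ × 2.477 × 10^-22) = 1.999 g/cm³.

2.00 g/cm³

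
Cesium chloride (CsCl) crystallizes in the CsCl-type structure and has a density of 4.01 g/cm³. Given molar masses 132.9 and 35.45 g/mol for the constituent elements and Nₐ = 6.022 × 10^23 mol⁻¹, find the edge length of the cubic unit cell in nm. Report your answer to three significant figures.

M(CsCl) = 168.35 g/mol; Z = 1 formula unit per cell.
a³ = Z·M/(N_A·ρ) = 1 × 168.35 / (6.022 × 10²³ × 4.01) = 6.972 × 10^-23 cm³, so a = 4.116 × 10^-8 cm = 0.412 nm.

0.412 nm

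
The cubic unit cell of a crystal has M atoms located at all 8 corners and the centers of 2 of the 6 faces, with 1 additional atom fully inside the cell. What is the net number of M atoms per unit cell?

3

Corner atoms are shared by 8 cells (1/8 each), face atoms by 2 (1/2 each), interior atoms are unshared.
Net atoms = 8 × 1/8 + 2 × 1/2 + 1 = 1 + 1 + 1 = 3.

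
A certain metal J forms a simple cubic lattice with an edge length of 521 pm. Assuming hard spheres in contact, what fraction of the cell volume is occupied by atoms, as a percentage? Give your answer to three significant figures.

In a simple cubic lattice atoms touch along the cell edge, so a = 2r, so r = 0.5000a = 260.5 pm.
Packing fraction = Z·(4/3)πr³ / a³ = 1 × (4/3)π × (260.5)³ / (521)³ = 0.5236 = 52.4%.

52.4%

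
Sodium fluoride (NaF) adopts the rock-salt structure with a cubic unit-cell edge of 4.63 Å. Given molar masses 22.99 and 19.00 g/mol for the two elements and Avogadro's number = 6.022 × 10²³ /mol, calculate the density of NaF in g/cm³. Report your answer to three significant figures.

2.81 g/cm³

The rock-salt structure contains Z = 4 formula units per cell; M(NaF) = 22.99 + 19.00 = 41.99 g/mol.
a³ = (4.630 × 10^-8 cm)³ = 9.925 × 10^-23 cm³.
ρ = 4 × 41.99 / (6.022 × 10²³ × 9.925 × 10^-23) = 2.810 g/cm³.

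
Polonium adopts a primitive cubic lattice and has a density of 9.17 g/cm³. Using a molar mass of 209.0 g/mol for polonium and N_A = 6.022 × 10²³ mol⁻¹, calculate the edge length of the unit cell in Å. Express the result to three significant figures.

3.36 Å

With Z = 1 atom per simple cubic cell, a³ = Z·M/(N_A·ρ) = 1 × 209.0 / (6.022 × 10²³ × 9.170 g/cm³) = 3.785 × 10^-23 cm³.
a = (3.785 × 10^-23)^(1/3) = 3.357 × 10^-8 cm = 3.36 Å.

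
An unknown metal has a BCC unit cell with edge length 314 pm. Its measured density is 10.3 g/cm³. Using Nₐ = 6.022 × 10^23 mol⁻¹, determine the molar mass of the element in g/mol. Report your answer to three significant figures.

A BCC cell has Z = 2 atoms; a = 3.140 × 10^-8 cm.
M = ρ·N_A·a³/Z = 10.3 × 6.022 × 10²³ × 3.096 × 10^-23 / 2 = 96.0 g/mol.

96.0 g/mol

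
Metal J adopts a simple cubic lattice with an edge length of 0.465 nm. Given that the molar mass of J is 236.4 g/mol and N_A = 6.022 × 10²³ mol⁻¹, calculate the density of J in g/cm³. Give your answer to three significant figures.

A simple cubic unit cell contains Z = 1 atom.
Cell volume: a³ = (0.465 nm)³ = (4.650 × 10^-8 cm)³ = 1.005 × 10^-22 cm³.
ρ = Z·M/(N_A·a³) = 1 × 236.4 / (6.022 × 10²³ × 1.005 × 10^-22) = 3.904 g/cm³.

3.90 g/cm³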